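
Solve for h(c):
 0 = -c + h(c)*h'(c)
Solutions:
 h(c) = -sqrt(C1 + c^2)
 h(c) = sqrt(C1 + c^2)


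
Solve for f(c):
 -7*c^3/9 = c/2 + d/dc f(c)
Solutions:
 f(c) = C1 - 7*c^4/36 - c^2/4


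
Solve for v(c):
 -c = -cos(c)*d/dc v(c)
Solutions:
 v(c) = C1 + Integral(c/cos(c), c)


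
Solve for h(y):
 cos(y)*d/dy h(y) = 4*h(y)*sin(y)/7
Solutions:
 h(y) = C1/cos(y)^(4/7)


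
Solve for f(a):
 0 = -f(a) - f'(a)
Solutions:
 f(a) = C1*exp(-a)


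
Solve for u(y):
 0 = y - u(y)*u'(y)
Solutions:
 u(y) = -sqrt(C1 + y^2)
 u(y) = sqrt(C1 + y^2)


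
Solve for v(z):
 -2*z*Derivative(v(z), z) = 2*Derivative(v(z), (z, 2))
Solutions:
 v(z) = C1 + C2*erf(sqrt(2)*z/2)


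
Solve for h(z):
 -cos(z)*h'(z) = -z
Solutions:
 h(z) = C1 + Integral(z/cos(z), z)


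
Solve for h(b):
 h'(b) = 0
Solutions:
 h(b) = C1


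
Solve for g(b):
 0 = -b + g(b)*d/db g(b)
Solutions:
 g(b) = -sqrt(C1 + b^2)
 g(b) = sqrt(C1 + b^2)


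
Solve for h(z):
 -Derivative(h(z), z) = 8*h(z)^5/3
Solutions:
 h(z) = -3^(1/4)*(1/(C1 + 32*z))^(1/4)
 h(z) = 3^(1/4)*(1/(C1 + 32*z))^(1/4)
 h(z) = -3^(1/4)*I*(1/(C1 + 32*z))^(1/4)
 h(z) = 3^(1/4)*I*(1/(C1 + 32*z))^(1/4)


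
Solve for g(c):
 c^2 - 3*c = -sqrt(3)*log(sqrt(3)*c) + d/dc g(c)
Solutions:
 g(c) = C1 + c^3/3 - 3*c^2/2 + sqrt(3)*c*log(c) - sqrt(3)*c + sqrt(3)*c*log(3)/2


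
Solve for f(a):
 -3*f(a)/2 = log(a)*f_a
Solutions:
 f(a) = C1*exp(-3*li(a)/2)


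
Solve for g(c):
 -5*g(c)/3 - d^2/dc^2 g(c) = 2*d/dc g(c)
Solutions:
 g(c) = (C1*sin(sqrt(6)*c/3) + C2*cos(sqrt(6)*c/3))*exp(-c)


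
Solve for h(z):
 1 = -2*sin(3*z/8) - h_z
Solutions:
 h(z) = C1 - z + 16*cos(3*z/8)/3


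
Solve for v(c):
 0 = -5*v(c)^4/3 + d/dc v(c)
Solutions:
 v(c) = (-1/(C1 + 5*c))^(1/3)
 v(c) = (-1/(C1 + 5*c))^(1/3)*(-1 - sqrt(3)*I)/2
 v(c) = (-1/(C1 + 5*c))^(1/3)*(-1 + sqrt(3)*I)/2


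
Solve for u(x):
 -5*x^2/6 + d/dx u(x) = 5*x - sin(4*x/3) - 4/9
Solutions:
 u(x) = C1 + 5*x^3/18 + 5*x^2/2 - 4*x/9 + 3*cos(4*x/3)/4


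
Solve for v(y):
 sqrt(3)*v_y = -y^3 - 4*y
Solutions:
 v(y) = C1 - sqrt(3)*y^4/12 - 2*sqrt(3)*y^2/3


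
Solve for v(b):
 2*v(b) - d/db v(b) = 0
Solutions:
 v(b) = C1*exp(2*b)


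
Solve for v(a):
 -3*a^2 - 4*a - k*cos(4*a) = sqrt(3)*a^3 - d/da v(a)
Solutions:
 v(a) = C1 + sqrt(3)*a^4/4 + a^3 + 2*a^2 + k*sin(4*a)/4


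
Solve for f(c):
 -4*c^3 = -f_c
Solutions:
 f(c) = C1 + c^4


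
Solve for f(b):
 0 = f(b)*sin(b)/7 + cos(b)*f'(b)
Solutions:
 f(b) = C1*cos(b)^(1/7)


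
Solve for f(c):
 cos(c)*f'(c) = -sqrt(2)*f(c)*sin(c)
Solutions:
 f(c) = C1*cos(c)^(sqrt(2))


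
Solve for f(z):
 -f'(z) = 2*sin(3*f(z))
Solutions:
 f(z) = -acos((-C1 - exp(12*z))/(C1 - exp(12*z)))/3 + 2*pi/3
 f(z) = acos((-C1 - exp(12*z))/(C1 - exp(12*z)))/3


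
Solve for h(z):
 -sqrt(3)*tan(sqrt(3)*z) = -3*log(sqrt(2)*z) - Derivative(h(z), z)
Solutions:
 h(z) = C1 - 3*z*log(z) - 3*z*log(2)/2 + 3*z - log(cos(sqrt(3)*z))


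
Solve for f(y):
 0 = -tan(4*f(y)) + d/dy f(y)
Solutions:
 f(y) = -asin(C1*exp(4*y))/4 + pi/4
 f(y) = asin(C1*exp(4*y))/4


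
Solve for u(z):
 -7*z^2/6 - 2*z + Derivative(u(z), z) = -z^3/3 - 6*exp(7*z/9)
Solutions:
 u(z) = C1 - z^4/12 + 7*z^3/18 + z^2 - 54*exp(7*z/9)/7


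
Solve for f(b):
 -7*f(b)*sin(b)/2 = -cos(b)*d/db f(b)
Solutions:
 f(b) = C1/cos(b)^(7/2)


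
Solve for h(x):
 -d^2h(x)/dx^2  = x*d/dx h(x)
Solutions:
 h(x) = C1 + C2*erf(sqrt(2)*x/2)


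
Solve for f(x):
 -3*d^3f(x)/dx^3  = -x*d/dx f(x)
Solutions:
 f(x) = C1 + Integral(C2*airyai(3^(2/3)*x/3) + C3*airybi(3^(2/3)*x/3), x)


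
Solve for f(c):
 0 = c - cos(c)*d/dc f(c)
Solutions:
 f(c) = C1 + Integral(c/cos(c), c)


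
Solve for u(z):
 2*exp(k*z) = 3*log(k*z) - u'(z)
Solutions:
 u(z) = C1 + 3*z*log(k*z) - 3*z + Piecewise((-2*exp(k*z)/k, Ne(k, 0)), (-2*z, True))


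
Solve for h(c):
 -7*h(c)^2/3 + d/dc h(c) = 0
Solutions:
 h(c) = -3/(C1 + 7*c)


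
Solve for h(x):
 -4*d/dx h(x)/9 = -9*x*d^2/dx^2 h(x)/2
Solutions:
 h(x) = C1 + C2*x^(89/81)


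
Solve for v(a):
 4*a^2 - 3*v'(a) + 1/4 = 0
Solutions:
 v(a) = C1 + 4*a^3/9 + a/12


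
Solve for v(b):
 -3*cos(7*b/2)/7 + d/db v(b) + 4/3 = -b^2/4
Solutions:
 v(b) = C1 - b^3/12 - 4*b/3 + 6*sin(7*b/2)/49


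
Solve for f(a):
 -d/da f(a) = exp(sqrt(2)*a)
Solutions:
 f(a) = C1 - sqrt(2)*exp(sqrt(2)*a)/2


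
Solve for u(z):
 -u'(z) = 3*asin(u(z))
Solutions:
 Integral(1/asin(_y), (_y, u(z))) = C1 - 3*z


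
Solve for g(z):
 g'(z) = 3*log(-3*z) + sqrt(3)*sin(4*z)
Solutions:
 g(z) = C1 + 3*z*log(-z) - 3*z + 3*z*log(3) - sqrt(3)*cos(4*z)/4


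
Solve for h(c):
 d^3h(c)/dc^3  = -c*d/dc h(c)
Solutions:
 h(c) = C1 + Integral(C2*airyai(-c) + C3*airybi(-c), c)


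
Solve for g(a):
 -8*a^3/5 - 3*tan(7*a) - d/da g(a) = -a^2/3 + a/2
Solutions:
 g(a) = C1 - 2*a^4/5 + a^3/9 - a^2/4 + 3*log(cos(7*a))/7


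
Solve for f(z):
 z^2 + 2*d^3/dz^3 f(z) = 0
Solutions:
 f(z) = C1 + C2*z + C3*z^2 - z^5/120


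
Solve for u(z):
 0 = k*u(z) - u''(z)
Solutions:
 u(z) = C1*exp(-sqrt(k)*z) + C2*exp(sqrt(k)*z)


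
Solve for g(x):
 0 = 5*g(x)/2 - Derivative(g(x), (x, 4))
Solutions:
 g(x) = C1*exp(-2^(3/4)*5^(1/4)*x/2) + C2*exp(2^(3/4)*5^(1/4)*x/2) + C3*sin(2^(3/4)*5^(1/4)*x/2) + C4*cos(2^(3/4)*5^(1/4)*x/2)


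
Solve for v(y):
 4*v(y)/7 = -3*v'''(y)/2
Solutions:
 v(y) = C3*exp(-2*21^(2/3)*y/21) + (C1*sin(3^(1/6)*7^(2/3)*y/7) + C2*cos(3^(1/6)*7^(2/3)*y/7))*exp(21^(2/3)*y/21)


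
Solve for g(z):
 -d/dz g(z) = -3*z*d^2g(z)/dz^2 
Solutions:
 g(z) = C1 + C2*z^(4/3)


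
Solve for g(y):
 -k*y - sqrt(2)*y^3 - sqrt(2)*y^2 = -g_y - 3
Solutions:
 g(y) = C1 + k*y^2/2 + sqrt(2)*y^4/4 + sqrt(2)*y^3/3 - 3*y


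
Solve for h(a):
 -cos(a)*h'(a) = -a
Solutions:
 h(a) = C1 + Integral(a/cos(a), a)


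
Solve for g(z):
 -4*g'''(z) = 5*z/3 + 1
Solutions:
 g(z) = C1 + C2*z + C3*z^2 - 5*z^4/288 - z^3/24


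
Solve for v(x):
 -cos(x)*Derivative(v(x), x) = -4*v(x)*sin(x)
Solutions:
 v(x) = C1/cos(x)^4


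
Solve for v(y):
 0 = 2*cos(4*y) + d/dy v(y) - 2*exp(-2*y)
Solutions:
 v(y) = C1 - sin(4*y)/2 - exp(-2*y)


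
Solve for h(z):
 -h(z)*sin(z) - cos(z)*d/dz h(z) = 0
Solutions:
 h(z) = C1*cos(z)


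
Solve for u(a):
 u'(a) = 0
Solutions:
 u(a) = C1


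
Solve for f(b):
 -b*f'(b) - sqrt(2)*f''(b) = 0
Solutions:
 f(b) = C1 + C2*erf(2^(1/4)*b/2)


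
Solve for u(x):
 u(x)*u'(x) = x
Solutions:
 u(x) = -sqrt(C1 + x^2)
 u(x) = sqrt(C1 + x^2)


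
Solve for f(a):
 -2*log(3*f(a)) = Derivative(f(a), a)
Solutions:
 Integral(1/(log(_y) + log(3)), (_y, f(a)))/2 = C1 - a


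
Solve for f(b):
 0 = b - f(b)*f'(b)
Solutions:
 f(b) = -sqrt(C1 + b^2)
 f(b) = sqrt(C1 + b^2)


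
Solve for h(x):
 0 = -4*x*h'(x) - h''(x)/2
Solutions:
 h(x) = C1 + C2*erf(2*x)


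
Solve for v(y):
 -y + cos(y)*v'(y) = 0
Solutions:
 v(y) = C1 + Integral(y/cos(y), y)


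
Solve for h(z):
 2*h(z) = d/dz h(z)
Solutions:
 h(z) = C1*exp(2*z)


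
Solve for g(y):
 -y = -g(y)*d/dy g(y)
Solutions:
 g(y) = -sqrt(C1 + y^2)
 g(y) = sqrt(C1 + y^2)


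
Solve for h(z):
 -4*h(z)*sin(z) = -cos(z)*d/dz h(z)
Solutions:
 h(z) = C1/cos(z)^4


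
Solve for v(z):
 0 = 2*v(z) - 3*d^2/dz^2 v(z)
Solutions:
 v(z) = C1*exp(-sqrt(6)*z/3) + C2*exp(sqrt(6)*z/3)


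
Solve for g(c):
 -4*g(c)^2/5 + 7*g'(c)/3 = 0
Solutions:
 g(c) = -35/(C1 + 12*c)


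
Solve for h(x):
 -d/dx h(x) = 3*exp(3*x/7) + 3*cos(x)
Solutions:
 h(x) = C1 - 7*exp(3*x/7) - 3*sin(x)


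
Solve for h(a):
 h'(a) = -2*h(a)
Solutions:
 h(a) = C1*exp(-2*a)


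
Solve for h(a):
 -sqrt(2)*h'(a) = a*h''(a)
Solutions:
 h(a) = C1 + C2*a^(1 - sqrt(2))


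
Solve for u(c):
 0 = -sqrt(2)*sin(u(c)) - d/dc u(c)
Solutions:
 u(c) = -acos((-C1 - exp(2*sqrt(2)*c))/(C1 - exp(2*sqrt(2)*c))) + 2*pi
 u(c) = acos((-C1 - exp(2*sqrt(2)*c))/(C1 - exp(2*sqrt(2)*c)))


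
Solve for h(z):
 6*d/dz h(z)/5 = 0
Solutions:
 h(z) = C1


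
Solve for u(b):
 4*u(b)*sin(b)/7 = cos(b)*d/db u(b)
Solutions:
 u(b) = C1/cos(b)^(4/7)


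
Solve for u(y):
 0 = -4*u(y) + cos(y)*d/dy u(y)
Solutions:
 u(y) = C1*(sin(y)^2 + 2*sin(y) + 1)/(sin(y)^2 - 2*sin(y) + 1)


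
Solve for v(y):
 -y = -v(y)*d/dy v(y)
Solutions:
 v(y) = -sqrt(C1 + y^2)
 v(y) = sqrt(C1 + y^2)


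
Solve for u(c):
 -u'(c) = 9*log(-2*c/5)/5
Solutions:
 u(c) = C1 - 9*c*log(-c)/5 + 9*c*(-log(2) + 1 + log(5))/5


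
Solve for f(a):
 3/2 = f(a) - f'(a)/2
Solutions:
 f(a) = C1*exp(2*a) + 3/2


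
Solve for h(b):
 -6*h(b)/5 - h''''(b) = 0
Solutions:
 h(b) = (C1*sin(10^(3/4)*3^(1/4)*b/10) + C2*cos(10^(3/4)*3^(1/4)*b/10))*exp(-10^(3/4)*3^(1/4)*b/10) + (C3*sin(10^(3/4)*3^(1/4)*b/10) + C4*cos(10^(3/4)*3^(1/4)*b/10))*exp(10^(3/4)*3^(1/4)*b/10)


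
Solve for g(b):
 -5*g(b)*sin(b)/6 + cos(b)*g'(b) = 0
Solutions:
 g(b) = C1/cos(b)^(5/6)


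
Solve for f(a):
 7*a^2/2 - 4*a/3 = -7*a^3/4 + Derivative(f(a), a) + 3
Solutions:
 f(a) = C1 + 7*a^4/16 + 7*a^3/6 - 2*a^2/3 - 3*a


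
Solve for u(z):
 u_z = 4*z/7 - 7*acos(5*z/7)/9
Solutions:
 u(z) = C1 + 2*z^2/7 - 7*z*acos(5*z/7)/9 + 7*sqrt(49 - 25*z^2)/45


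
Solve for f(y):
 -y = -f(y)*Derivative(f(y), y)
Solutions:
 f(y) = -sqrt(C1 + y^2)
 f(y) = sqrt(C1 + y^2)


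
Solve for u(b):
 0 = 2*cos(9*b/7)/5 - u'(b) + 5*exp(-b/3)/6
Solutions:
 u(b) = C1 + 14*sin(9*b/7)/45 - 5*exp(-b/3)/2


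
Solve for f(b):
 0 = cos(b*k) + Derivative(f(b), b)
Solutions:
 f(b) = C1 - sin(b*k)/k


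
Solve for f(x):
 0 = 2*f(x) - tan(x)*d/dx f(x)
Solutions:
 f(x) = C1*sin(x)^2


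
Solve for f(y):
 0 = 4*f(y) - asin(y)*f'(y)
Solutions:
 f(y) = C1*exp(4*Integral(1/asin(y), y))


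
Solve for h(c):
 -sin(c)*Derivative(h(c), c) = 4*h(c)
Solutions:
 h(c) = C1*(cos(c)^2 + 2*cos(c) + 1)/(cos(c)^2 - 2*cos(c) + 1)


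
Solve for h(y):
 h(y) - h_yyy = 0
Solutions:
 h(y) = C3*exp(y) + (C1*sin(sqrt(3)*y/2) + C2*cos(sqrt(3)*y/2))*exp(-y/2)


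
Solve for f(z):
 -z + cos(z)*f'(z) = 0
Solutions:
 f(z) = C1 + Integral(z/cos(z), z)


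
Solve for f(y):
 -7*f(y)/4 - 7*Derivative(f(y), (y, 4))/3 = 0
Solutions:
 f(y) = (C1*sin(3^(1/4)*y/2) + C2*cos(3^(1/4)*y/2))*exp(-3^(1/4)*y/2) + (C3*sin(3^(1/4)*y/2) + C4*cos(3^(1/4)*y/2))*exp(3^(1/4)*y/2)


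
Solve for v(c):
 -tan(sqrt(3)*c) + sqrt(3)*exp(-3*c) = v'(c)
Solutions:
 v(c) = C1 - sqrt(3)*log(tan(sqrt(3)*c)^2 + 1)/6 - sqrt(3)*exp(-3*c)/3


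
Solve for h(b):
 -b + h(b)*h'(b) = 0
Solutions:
 h(b) = -sqrt(C1 + b^2)
 h(b) = sqrt(C1 + b^2)


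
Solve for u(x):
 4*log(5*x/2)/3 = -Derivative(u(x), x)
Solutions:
 u(x) = C1 - 4*x*log(x)/3 - 4*x*log(5)/3 + 4*x*log(2)/3 + 4*x/3


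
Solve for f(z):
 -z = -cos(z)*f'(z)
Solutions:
 f(z) = C1 + Integral(z/cos(z), z)


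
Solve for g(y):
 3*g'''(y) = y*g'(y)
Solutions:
 g(y) = C1 + Integral(C2*airyai(3^(2/3)*y/3) + C3*airybi(3^(2/3)*y/3), y)


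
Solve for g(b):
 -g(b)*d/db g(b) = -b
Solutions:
 g(b) = -sqrt(C1 + b^2)
 g(b) = sqrt(C1 + b^2)


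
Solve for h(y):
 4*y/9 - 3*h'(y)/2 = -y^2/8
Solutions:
 h(y) = C1 + y^3/36 + 4*y^2/27


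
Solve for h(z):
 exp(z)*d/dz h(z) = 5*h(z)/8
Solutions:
 h(z) = C1*exp(-5*exp(-z)/8)


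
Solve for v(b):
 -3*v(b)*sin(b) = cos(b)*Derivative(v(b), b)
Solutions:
 v(b) = C1*cos(b)^3


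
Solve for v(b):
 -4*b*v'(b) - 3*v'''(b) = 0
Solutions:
 v(b) = C1 + Integral(C2*airyai(-6^(2/3)*b/3) + C3*airybi(-6^(2/3)*b/3), b)


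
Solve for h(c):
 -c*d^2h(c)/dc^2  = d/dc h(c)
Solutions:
 h(c) = C1 + C2*log(c)


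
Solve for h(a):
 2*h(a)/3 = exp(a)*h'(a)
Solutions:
 h(a) = C1*exp(-2*exp(-a)/3)


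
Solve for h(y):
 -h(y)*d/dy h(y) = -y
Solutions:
 h(y) = -sqrt(C1 + y^2)
 h(y) = sqrt(C1 + y^2)


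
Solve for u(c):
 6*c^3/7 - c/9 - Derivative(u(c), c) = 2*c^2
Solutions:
 u(c) = C1 + 3*c^4/14 - 2*c^3/3 - c^2/18


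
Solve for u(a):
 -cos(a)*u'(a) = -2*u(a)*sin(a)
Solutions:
 u(a) = C1/cos(a)^2


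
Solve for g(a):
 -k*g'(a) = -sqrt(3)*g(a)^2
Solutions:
 g(a) = -k/(C1*k + sqrt(3)*a)


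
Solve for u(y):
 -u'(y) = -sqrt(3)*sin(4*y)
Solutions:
 u(y) = C1 - sqrt(3)*cos(4*y)/4


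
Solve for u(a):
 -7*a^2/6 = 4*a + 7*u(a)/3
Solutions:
 u(a) = a*(-7*a - 24)/14


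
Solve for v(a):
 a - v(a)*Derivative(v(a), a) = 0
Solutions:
 v(a) = -sqrt(C1 + a^2)
 v(a) = sqrt(C1 + a^2)


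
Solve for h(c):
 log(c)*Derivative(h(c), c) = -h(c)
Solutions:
 h(c) = C1*exp(-li(c))


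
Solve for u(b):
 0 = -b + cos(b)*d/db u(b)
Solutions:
 u(b) = C1 + Integral(b/cos(b), b)


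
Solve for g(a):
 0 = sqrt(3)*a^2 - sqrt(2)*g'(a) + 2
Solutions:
 g(a) = C1 + sqrt(6)*a^3/6 + sqrt(2)*a


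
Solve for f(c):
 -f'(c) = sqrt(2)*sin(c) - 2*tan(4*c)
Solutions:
 f(c) = C1 - log(cos(4*c))/2 + sqrt(2)*cos(c)


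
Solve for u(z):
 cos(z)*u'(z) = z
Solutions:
 u(z) = C1 + Integral(z/cos(z), z)


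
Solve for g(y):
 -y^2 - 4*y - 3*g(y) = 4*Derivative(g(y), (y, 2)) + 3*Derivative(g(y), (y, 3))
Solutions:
 g(y) = C1*exp(y*(-16 + 32*2^(1/3)/(27*sqrt(985) + 857)^(1/3) + 2^(2/3)*(27*sqrt(985) + 857)^(1/3))/36)*sin(2^(1/3)*sqrt(3)*y*(-2^(1/3)*(27*sqrt(985) + 857)^(1/3) + 32/(27*sqrt(985) + 857)^(1/3))/36) + C2*exp(y*(-16 + 32*2^(1/3)/(27*sqrt(985) + 857)^(1/3) + 2^(2/3)*(27*sqrt(985) + 857)^(1/3))/36)*cos(2^(1/3)*sqrt(3)*y*(-2^(1/3)*(27*sqrt(985) + 857)^(1/3) + 32/(27*sqrt(985) + 857)^(1/3))/36) + C3*exp(-y*(32*2^(1/3)/(27*sqrt(985) + 857)^(1/3) + 8 + 2^(2/3)*(27*sqrt(985) + 857)^(1/3))/18) - y^2/3 - 4*y/3 + 8/9


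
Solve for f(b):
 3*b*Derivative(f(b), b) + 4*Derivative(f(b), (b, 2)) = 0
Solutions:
 f(b) = C1 + C2*erf(sqrt(6)*b/4)


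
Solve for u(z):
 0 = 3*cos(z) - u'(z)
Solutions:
 u(z) = C1 + 3*sin(z)


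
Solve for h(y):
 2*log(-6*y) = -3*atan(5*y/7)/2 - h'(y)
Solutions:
 h(y) = C1 - 2*y*log(-y) - 3*y*atan(5*y/7)/2 - 2*y*log(6) + 2*y + 21*log(25*y^2 + 49)/20


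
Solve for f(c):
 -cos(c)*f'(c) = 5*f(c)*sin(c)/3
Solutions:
 f(c) = C1*cos(c)^(5/3)


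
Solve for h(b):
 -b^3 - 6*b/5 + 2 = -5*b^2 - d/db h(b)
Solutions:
 h(b) = C1 + b^4/4 - 5*b^3/3 + 3*b^2/5 - 2*b


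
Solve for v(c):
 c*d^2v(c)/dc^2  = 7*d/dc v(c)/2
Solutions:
 v(c) = C1 + C2*c^(9/2)


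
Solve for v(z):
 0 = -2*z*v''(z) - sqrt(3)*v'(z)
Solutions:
 v(z) = C1 + C2*z^(1 - sqrt(3)/2)


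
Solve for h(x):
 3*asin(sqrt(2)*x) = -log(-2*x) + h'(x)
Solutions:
 h(x) = C1 + x*log(-x) + 3*x*asin(sqrt(2)*x) - x + x*log(2) + 3*sqrt(2)*sqrt(1 - 2*x^2)/2


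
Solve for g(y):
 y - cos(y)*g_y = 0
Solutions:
 g(y) = C1 + Integral(y/cos(y), y)


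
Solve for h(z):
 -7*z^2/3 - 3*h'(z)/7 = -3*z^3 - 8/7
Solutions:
 h(z) = C1 + 7*z^4/4 - 49*z^3/27 + 8*z/3


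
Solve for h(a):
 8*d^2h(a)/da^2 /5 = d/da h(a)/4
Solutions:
 h(a) = C1 + C2*exp(5*a/32)


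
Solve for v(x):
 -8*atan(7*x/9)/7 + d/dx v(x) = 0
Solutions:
 v(x) = C1 + 8*x*atan(7*x/9)/7 - 36*log(49*x^2 + 81)/49


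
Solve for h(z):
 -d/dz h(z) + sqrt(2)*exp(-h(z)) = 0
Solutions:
 h(z) = log(C1 + sqrt(2)*z)


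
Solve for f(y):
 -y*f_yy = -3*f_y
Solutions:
 f(y) = C1 + C2*y^4


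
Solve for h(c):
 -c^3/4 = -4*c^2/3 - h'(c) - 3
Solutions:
 h(c) = C1 + c^4/16 - 4*c^3/9 - 3*c


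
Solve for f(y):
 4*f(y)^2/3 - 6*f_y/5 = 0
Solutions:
 f(y) = -9/(C1 + 10*y)


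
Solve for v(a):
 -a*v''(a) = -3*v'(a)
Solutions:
 v(a) = C1 + C2*a^4


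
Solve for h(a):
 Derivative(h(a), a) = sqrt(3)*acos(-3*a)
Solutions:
 h(a) = C1 + sqrt(3)*(a*acos(-3*a) + sqrt(1 - 9*a^2)/3)


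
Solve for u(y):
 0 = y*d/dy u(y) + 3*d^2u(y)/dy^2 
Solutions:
 u(y) = C1 + C2*erf(sqrt(6)*y/6)


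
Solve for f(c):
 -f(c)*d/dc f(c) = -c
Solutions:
 f(c) = -sqrt(C1 + c^2)
 f(c) = sqrt(C1 + c^2)


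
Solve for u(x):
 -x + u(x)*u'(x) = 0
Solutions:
 u(x) = -sqrt(C1 + x^2)
 u(x) = sqrt(C1 + x^2)


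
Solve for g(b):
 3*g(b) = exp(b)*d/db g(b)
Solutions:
 g(b) = C1*exp(-3*exp(-b))


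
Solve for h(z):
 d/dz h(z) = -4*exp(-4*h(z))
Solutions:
 h(z) = log(-I*(C1 - 16*z)^(1/4))
 h(z) = log(I*(C1 - 16*z)^(1/4))
 h(z) = log(-(C1 - 16*z)^(1/4))
 h(z) = log(C1 - 16*z)/4


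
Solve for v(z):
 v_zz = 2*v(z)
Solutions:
 v(z) = C1*exp(-sqrt(2)*z) + C2*exp(sqrt(2)*z)


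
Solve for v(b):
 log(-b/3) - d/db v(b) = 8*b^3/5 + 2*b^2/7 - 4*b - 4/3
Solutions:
 v(b) = C1 - 2*b^4/5 - 2*b^3/21 + 2*b^2 + b*log(-b) + b*(1/3 - log(3))


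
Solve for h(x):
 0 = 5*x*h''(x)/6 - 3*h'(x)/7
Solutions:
 h(x) = C1 + C2*x^(53/35)


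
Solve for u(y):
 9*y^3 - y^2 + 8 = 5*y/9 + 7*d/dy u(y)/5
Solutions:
 u(y) = C1 + 45*y^4/28 - 5*y^3/21 - 25*y^2/126 + 40*y/7


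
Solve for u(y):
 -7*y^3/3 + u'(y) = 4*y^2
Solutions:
 u(y) = C1 + 7*y^4/12 + 4*y^3/3


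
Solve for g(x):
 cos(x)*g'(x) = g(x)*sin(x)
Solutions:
 g(x) = C1/cos(x)


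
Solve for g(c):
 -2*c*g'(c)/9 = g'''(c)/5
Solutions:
 g(c) = C1 + Integral(C2*airyai(-30^(1/3)*c/3) + C3*airybi(-30^(1/3)*c/3), c)


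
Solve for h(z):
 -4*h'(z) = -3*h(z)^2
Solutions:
 h(z) = -4/(C1 + 3*z)


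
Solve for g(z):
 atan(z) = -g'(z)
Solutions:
 g(z) = C1 - z*atan(z) + log(z^2 + 1)/2


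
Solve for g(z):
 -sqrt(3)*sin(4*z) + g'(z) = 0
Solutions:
 g(z) = C1 - sqrt(3)*cos(4*z)/4


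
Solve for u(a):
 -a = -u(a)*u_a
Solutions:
 u(a) = -sqrt(C1 + a^2)
 u(a) = sqrt(C1 + a^2)


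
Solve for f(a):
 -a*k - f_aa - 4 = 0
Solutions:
 f(a) = C1 + C2*a - a^3*k/6 - 2*a^2


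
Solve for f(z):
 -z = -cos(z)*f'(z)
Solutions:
 f(z) = C1 + Integral(z/cos(z), z)


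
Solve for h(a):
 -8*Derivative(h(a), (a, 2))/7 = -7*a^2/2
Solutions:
 h(a) = C1 + C2*a + 49*a^4/192


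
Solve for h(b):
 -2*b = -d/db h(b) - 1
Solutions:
 h(b) = C1 + b^2 - b


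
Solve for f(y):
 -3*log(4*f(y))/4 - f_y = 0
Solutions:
 4*Integral(1/(log(_y) + 2*log(2)), (_y, f(y)))/3 = C1 - y


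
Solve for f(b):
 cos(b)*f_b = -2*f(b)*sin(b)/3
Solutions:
 f(b) = C1*cos(b)^(2/3)


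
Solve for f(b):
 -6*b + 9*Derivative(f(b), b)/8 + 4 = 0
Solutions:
 f(b) = C1 + 8*b^2/3 - 32*b/9


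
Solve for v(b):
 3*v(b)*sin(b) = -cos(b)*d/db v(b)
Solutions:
 v(b) = C1*cos(b)^3


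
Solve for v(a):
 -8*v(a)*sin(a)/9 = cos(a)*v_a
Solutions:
 v(a) = C1*cos(a)^(8/9)


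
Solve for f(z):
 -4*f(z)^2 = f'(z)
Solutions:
 f(z) = 1/(C1 + 4*z)


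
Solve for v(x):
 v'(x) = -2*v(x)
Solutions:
 v(x) = C1*exp(-2*x)


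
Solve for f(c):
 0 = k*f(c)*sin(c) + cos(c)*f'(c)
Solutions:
 f(c) = C1*exp(k*log(cos(c)))


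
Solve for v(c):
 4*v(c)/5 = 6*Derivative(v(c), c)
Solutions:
 v(c) = C1*exp(2*c/15)


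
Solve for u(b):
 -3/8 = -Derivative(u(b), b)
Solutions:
 u(b) = C1 + 3*b/8


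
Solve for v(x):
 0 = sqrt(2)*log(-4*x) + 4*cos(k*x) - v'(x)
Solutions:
 v(x) = C1 + sqrt(2)*x*(log(-x) - 1) + 2*sqrt(2)*x*log(2) + 4*Piecewise((sin(k*x)/k, Ne(k, 0)), (x, True))


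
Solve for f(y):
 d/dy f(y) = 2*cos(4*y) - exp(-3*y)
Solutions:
 f(y) = C1 + sin(4*y)/2 + exp(-3*y)/3


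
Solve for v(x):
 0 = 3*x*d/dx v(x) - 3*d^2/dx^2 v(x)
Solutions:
 v(x) = C1 + C2*erfi(sqrt(2)*x/2)


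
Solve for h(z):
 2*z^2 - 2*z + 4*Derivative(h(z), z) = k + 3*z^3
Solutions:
 h(z) = C1 + k*z/4 + 3*z^4/16 - z^3/6 + z^2/4


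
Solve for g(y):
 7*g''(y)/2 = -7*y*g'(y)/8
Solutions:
 g(y) = C1 + C2*erf(sqrt(2)*y/4)


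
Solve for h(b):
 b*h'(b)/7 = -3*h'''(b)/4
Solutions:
 h(b) = C1 + Integral(C2*airyai(-42^(2/3)*b/21) + C3*airybi(-42^(2/3)*b/21), b)


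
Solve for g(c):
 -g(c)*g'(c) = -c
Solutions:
 g(c) = -sqrt(C1 + c^2)
 g(c) = sqrt(C1 + c^2)


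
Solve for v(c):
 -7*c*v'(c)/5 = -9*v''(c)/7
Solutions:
 v(c) = C1 + C2*erfi(7*sqrt(10)*c/30)


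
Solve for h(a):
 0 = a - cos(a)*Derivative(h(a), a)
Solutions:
 h(a) = C1 + Integral(a/cos(a), a)


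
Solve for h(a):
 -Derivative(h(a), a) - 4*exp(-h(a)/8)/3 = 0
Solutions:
 h(a) = 8*log(C1 - a/6)


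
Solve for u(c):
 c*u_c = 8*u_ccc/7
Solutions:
 u(c) = C1 + Integral(C2*airyai(7^(1/3)*c/2) + C3*airybi(7^(1/3)*c/2), c)


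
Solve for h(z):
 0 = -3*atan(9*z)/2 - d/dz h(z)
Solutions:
 h(z) = C1 - 3*z*atan(9*z)/2 + log(81*z^2 + 1)/12


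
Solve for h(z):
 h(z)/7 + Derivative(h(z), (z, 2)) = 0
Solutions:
 h(z) = C1*sin(sqrt(7)*z/7) + C2*cos(sqrt(7)*z/7)


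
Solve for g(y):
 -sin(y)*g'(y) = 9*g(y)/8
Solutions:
 g(y) = C1*(cos(y) + 1)^(9/16)/(cos(y) - 1)^(9/16)


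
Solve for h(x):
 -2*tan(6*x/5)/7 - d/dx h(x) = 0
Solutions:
 h(x) = C1 + 5*log(cos(6*x/5))/21


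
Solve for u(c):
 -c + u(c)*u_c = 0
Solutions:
 u(c) = -sqrt(C1 + c^2)
 u(c) = sqrt(C1 + c^2)


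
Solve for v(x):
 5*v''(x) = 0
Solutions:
 v(x) = C1 + C2*x


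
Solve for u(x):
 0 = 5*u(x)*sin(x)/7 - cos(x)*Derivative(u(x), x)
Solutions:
 u(x) = C1/cos(x)^(5/7)


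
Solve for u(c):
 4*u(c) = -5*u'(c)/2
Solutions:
 u(c) = C1*exp(-8*c/5)


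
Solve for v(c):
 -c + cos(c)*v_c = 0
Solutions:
 v(c) = C1 + Integral(c/cos(c), c)


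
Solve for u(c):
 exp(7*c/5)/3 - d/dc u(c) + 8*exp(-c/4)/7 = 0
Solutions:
 u(c) = C1 + 5*exp(7*c/5)/21 - 32*exp(-c/4)/7


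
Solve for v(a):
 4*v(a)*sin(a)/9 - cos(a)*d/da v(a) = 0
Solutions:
 v(a) = C1/cos(a)^(4/9)


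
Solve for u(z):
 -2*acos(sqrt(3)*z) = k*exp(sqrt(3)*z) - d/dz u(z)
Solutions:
 u(z) = C1 + sqrt(3)*k*exp(sqrt(3)*z)/3 + 2*z*acos(sqrt(3)*z) - 2*sqrt(3)*sqrt(1 - 3*z^2)/3


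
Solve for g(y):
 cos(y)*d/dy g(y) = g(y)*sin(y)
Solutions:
 g(y) = C1/cos(y)


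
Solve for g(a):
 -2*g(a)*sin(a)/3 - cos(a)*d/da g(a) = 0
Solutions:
 g(a) = C1*cos(a)^(2/3)


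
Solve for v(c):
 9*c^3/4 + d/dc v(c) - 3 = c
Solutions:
 v(c) = C1 - 9*c^4/16 + c^2/2 + 3*c


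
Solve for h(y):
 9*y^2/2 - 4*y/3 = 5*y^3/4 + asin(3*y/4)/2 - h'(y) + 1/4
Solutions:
 h(y) = C1 + 5*y^4/16 - 3*y^3/2 + 2*y^2/3 + y*asin(3*y/4)/2 + y/4 + sqrt(16 - 9*y^2)/6


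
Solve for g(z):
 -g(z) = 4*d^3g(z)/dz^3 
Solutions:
 g(z) = C3*exp(-2^(1/3)*z/2) + (C1*sin(2^(1/3)*sqrt(3)*z/4) + C2*cos(2^(1/3)*sqrt(3)*z/4))*exp(2^(1/3)*z/4)


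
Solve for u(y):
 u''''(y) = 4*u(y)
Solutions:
 u(y) = C1*exp(-sqrt(2)*y) + C2*exp(sqrt(2)*y) + C3*sin(sqrt(2)*y) + C4*cos(sqrt(2)*y)


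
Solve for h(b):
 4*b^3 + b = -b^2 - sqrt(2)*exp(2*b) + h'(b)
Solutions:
 h(b) = C1 + b^4 + b^3/3 + b^2/2 + sqrt(2)*exp(2*b)/2


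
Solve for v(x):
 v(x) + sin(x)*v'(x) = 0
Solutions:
 v(x) = C1*sqrt(cos(x) + 1)/sqrt(cos(x) - 1)


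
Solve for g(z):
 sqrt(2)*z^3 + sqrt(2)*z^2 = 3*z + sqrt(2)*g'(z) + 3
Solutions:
 g(z) = C1 + z^4/4 + z^3/3 - 3*sqrt(2)*z^2/4 - 3*sqrt(2)*z/2


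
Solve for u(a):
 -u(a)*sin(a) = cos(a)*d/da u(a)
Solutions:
 u(a) = C1*cos(a)


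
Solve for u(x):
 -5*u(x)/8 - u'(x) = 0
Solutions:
 u(x) = C1*exp(-5*x/8)


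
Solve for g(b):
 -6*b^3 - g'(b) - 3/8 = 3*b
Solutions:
 g(b) = C1 - 3*b^4/2 - 3*b^2/2 - 3*b/8


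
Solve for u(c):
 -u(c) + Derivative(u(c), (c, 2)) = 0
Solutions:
 u(c) = C1*exp(-c) + C2*exp(c)


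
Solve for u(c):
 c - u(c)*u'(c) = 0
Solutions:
 u(c) = -sqrt(C1 + c^2)
 u(c) = sqrt(C1 + c^2)


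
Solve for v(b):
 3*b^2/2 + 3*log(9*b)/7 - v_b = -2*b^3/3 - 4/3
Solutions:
 v(b) = C1 + b^4/6 + b^3/2 + 3*b*log(b)/7 + 19*b/21 + 6*b*log(3)/7


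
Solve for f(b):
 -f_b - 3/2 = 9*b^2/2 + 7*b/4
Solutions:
 f(b) = C1 - 3*b^3/2 - 7*b^2/8 - 3*b/2


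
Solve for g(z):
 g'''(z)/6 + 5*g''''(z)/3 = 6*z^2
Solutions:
 g(z) = C1 + C2*z + C3*z^2 + C4*exp(-z/10) + 3*z^5/5 - 30*z^4 + 1200*z^3


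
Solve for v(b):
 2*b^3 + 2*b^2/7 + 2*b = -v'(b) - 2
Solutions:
 v(b) = C1 - b^4/2 - 2*b^3/21 - b^2 - 2*b


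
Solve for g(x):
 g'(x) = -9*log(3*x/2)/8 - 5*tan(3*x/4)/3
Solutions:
 g(x) = C1 - 9*x*log(x)/8 - 9*x*log(3)/8 + 9*x*log(2)/8 + 9*x/8 + 20*log(cos(3*x/4))/9


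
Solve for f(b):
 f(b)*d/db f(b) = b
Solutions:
 f(b) = -sqrt(C1 + b^2)
 f(b) = sqrt(C1 + b^2)


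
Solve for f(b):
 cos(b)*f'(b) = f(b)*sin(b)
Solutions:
 f(b) = C1/cos(b)


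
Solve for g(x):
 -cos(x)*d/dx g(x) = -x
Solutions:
 g(x) = C1 + Integral(x/cos(x), x)


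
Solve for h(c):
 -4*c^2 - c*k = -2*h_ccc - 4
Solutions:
 h(c) = C1 + C2*c + C3*c^2 + c^5/30 + c^4*k/48 - c^3/3


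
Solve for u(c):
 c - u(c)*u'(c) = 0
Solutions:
 u(c) = -sqrt(C1 + c^2)
 u(c) = sqrt(C1 + c^2)


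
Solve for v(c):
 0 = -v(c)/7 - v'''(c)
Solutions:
 v(c) = C3*exp(-7^(2/3)*c/7) + (C1*sin(sqrt(3)*7^(2/3)*c/14) + C2*cos(sqrt(3)*7^(2/3)*c/14))*exp(7^(2/3)*c/14)


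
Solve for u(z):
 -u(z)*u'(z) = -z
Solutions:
 u(z) = -sqrt(C1 + z^2)
 u(z) = sqrt(C1 + z^2)


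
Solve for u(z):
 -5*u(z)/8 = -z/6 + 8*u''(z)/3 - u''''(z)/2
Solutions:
 u(z) = C1*exp(-sqrt(6)*z*sqrt(16 + sqrt(301))/6) + C2*exp(sqrt(6)*z*sqrt(16 + sqrt(301))/6) + C3*sin(sqrt(6)*z*sqrt(-16 + sqrt(301))/6) + C4*cos(sqrt(6)*z*sqrt(-16 + sqrt(301))/6) + 4*z/15


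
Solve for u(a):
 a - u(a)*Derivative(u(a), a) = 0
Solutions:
 u(a) = -sqrt(C1 + a^2)
 u(a) = sqrt(C1 + a^2)


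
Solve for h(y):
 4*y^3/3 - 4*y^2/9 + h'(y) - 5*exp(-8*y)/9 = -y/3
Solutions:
 h(y) = C1 - y^4/3 + 4*y^3/27 - y^2/6 - 5*exp(-8*y)/72


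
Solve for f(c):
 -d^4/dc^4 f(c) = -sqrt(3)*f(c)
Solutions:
 f(c) = C1*exp(-3^(1/8)*c) + C2*exp(3^(1/8)*c) + C3*sin(3^(1/8)*c) + C4*cos(3^(1/8)*c)


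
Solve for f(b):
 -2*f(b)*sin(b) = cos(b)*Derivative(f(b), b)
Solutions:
 f(b) = C1*cos(b)^2


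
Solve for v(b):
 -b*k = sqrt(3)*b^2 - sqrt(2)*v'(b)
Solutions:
 v(b) = C1 + sqrt(6)*b^3/6 + sqrt(2)*b^2*k/4


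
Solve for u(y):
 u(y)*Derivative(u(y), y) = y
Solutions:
 u(y) = -sqrt(C1 + y^2)
 u(y) = sqrt(C1 + y^2)


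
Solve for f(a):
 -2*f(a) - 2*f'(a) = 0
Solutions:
 f(a) = C1*exp(-a)


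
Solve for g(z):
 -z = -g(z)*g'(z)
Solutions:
 g(z) = -sqrt(C1 + z^2)
 g(z) = sqrt(C1 + z^2)


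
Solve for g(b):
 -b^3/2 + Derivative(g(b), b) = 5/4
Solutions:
 g(b) = C1 + b^4/8 + 5*b/4


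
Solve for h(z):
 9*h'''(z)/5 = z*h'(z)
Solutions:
 h(z) = C1 + Integral(C2*airyai(15^(1/3)*z/3) + C3*airybi(15^(1/3)*z/3), z)


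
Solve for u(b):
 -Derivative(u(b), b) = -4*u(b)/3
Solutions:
 u(b) = C1*exp(4*b/3)


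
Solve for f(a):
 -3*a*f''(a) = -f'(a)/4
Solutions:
 f(a) = C1 + C2*a^(13/12)


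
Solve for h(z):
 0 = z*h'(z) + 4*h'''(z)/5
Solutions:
 h(z) = C1 + Integral(C2*airyai(-10^(1/3)*z/2) + C3*airybi(-10^(1/3)*z/2), z)


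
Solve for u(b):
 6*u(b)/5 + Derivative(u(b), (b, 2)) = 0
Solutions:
 u(b) = C1*sin(sqrt(30)*b/5) + C2*cos(sqrt(30)*b/5)


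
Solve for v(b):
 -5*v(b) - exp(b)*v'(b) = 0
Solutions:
 v(b) = C1*exp(5*exp(-b))


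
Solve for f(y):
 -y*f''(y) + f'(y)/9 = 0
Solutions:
 f(y) = C1 + C2*y^(10/9)


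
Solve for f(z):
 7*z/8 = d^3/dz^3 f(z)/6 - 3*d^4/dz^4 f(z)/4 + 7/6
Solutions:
 f(z) = C1 + C2*z + C3*z^2 + C4*exp(2*z/9) + 7*z^4/32 + 133*z^3/48


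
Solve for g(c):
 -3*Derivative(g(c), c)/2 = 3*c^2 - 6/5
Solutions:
 g(c) = C1 - 2*c^3/3 + 4*c/5


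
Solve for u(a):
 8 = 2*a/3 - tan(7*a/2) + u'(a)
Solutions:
 u(a) = C1 - a^2/3 + 8*a - 2*log(cos(7*a/2))/7


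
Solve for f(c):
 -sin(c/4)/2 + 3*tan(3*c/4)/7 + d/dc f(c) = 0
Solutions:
 f(c) = C1 + 4*log(cos(3*c/4))/7 - 2*cos(c/4)


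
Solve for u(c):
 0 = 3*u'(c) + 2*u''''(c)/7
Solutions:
 u(c) = C1 + C4*exp(-2^(2/3)*21^(1/3)*c/2) + (C2*sin(2^(2/3)*3^(5/6)*7^(1/3)*c/4) + C3*cos(2^(2/3)*3^(5/6)*7^(1/3)*c/4))*exp(2^(2/3)*21^(1/3)*c/4)


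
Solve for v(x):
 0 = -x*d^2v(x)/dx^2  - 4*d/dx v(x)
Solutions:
 v(x) = C1 + C2/x^3


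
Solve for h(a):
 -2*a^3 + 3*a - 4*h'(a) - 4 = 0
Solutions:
 h(a) = C1 - a^4/8 + 3*a^2/8 - a


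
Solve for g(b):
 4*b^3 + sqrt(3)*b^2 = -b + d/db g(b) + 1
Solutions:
 g(b) = C1 + b^4 + sqrt(3)*b^3/3 + b^2/2 - b


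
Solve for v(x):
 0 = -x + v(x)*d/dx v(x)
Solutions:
 v(x) = -sqrt(C1 + x^2)
 v(x) = sqrt(C1 + x^2)


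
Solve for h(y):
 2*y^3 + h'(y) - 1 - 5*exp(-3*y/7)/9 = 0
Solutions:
 h(y) = C1 - y^4/2 + y - 35*exp(-3*y/7)/27


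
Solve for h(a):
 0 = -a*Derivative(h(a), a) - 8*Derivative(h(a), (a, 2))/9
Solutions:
 h(a) = C1 + C2*erf(3*a/4)


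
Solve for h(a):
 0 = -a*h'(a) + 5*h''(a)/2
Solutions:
 h(a) = C1 + C2*erfi(sqrt(5)*a/5)


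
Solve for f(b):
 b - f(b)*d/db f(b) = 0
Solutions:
 f(b) = -sqrt(C1 + b^2)
 f(b) = sqrt(C1 + b^2)


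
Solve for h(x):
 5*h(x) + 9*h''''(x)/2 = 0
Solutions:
 h(x) = (C1*sin(2^(3/4)*sqrt(3)*5^(1/4)*x/6) + C2*cos(2^(3/4)*sqrt(3)*5^(1/4)*x/6))*exp(-2^(3/4)*sqrt(3)*5^(1/4)*x/6) + (C3*sin(2^(3/4)*sqrt(3)*5^(1/4)*x/6) + C4*cos(2^(3/4)*sqrt(3)*5^(1/4)*x/6))*exp(2^(3/4)*sqrt(3)*5^(1/4)*x/6)


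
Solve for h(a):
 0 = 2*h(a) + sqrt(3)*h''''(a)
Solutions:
 h(a) = (C1*sin(2^(3/4)*3^(7/8)*a/6) + C2*cos(2^(3/4)*3^(7/8)*a/6))*exp(-2^(3/4)*3^(7/8)*a/6) + (C3*sin(2^(3/4)*3^(7/8)*a/6) + C4*cos(2^(3/4)*3^(7/8)*a/6))*exp(2^(3/4)*3^(7/8)*a/6)


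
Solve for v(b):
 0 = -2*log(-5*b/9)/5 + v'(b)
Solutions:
 v(b) = C1 + 2*b*log(-b)/5 + 2*b*(-2*log(3) - 1 + log(5))/5


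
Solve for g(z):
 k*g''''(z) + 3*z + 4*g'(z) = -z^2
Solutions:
 g(z) = C1 + C2*exp(2^(2/3)*z*(-1/k)^(1/3)) + C3*exp(2^(2/3)*z*(-1/k)^(1/3)*(-1 + sqrt(3)*I)/2) + C4*exp(-2^(2/3)*z*(-1/k)^(1/3)*(1 + sqrt(3)*I)/2) - z^3/12 - 3*z^2/8


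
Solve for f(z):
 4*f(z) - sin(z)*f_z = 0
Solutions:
 f(z) = C1*(cos(z)^2 - 2*cos(z) + 1)/(cos(z)^2 + 2*cos(z) + 1)


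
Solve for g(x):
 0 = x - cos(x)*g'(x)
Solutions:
 g(x) = C1 + Integral(x/cos(x), x)


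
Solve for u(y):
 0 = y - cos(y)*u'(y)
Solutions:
 u(y) = C1 + Integral(y/cos(y), y)


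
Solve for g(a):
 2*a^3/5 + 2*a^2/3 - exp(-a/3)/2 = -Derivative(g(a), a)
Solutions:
 g(a) = C1 - a^4/10 - 2*a^3/9 - 3*exp(-a/3)/2


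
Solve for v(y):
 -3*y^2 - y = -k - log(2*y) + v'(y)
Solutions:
 v(y) = C1 + k*y - y^3 - y^2/2 + y*log(y) - y + y*log(2)


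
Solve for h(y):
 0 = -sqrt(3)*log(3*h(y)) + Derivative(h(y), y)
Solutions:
 -sqrt(3)*Integral(1/(log(_y) + log(3)), (_y, h(y)))/3 = C1 - y


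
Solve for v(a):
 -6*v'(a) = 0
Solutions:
 v(a) = C1


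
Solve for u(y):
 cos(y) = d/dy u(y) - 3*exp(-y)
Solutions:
 u(y) = C1 + sin(y) - 3*exp(-y)


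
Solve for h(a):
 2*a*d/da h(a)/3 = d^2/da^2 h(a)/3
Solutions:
 h(a) = C1 + C2*erfi(a)


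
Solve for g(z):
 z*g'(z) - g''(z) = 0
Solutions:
 g(z) = C1 + C2*erfi(sqrt(2)*z/2)


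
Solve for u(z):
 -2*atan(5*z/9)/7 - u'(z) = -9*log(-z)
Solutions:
 u(z) = C1 + 9*z*log(-z) - 2*z*atan(5*z/9)/7 - 9*z + 9*log(25*z^2 + 81)/35


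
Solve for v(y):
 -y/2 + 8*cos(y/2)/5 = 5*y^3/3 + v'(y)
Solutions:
 v(y) = C1 - 5*y^4/12 - y^2/4 + 16*sin(y/2)/5


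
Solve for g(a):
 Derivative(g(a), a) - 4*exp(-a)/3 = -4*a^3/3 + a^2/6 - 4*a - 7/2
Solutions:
 g(a) = C1 - a^4/3 + a^3/18 - 2*a^2 - 7*a/2 - 4*exp(-a)/3


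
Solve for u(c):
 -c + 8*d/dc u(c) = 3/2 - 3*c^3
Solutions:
 u(c) = C1 - 3*c^4/32 + c^2/16 + 3*c/16


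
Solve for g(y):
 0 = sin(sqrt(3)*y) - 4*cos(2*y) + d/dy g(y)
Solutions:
 g(y) = C1 + 2*sin(2*y) + sqrt(3)*cos(sqrt(3)*y)/3


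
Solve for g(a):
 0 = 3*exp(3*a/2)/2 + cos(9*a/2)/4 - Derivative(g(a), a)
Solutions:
 g(a) = C1 + exp(3*a/2) + sin(9*a/2)/18


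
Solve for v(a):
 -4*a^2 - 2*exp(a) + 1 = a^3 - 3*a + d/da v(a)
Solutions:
 v(a) = C1 - a^4/4 - 4*a^3/3 + 3*a^2/2 + a - 2*exp(a)


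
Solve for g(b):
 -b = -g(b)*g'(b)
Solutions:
 g(b) = -sqrt(C1 + b^2)
 g(b) = sqrt(C1 + b^2)


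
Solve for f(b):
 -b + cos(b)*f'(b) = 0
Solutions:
 f(b) = C1 + Integral(b/cos(b), b)


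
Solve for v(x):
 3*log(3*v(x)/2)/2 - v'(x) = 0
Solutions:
 2*Integral(1/(-log(_y) - log(3) + log(2)), (_y, v(x)))/3 = C1 - x


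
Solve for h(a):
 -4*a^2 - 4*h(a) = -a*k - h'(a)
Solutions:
 h(a) = C1*exp(4*a) - a^2 + a*k/4 - a/2 + k/16 - 1/8


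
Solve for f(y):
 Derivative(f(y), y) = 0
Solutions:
 f(y) = C1


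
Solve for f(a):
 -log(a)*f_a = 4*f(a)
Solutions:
 f(a) = C1*exp(-4*li(a))


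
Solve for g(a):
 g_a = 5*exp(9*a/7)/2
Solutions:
 g(a) = C1 + 35*exp(9*a/7)/18


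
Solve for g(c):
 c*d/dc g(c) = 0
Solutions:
 g(c) = C1


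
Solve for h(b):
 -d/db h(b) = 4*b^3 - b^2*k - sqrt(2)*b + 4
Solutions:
 h(b) = C1 - b^4 + b^3*k/3 + sqrt(2)*b^2/2 - 4*b


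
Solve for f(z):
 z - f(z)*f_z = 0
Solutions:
 f(z) = -sqrt(C1 + z^2)
 f(z) = sqrt(C1 + z^2)


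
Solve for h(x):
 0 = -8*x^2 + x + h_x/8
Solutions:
 h(x) = C1 + 64*x^3/3 - 4*x^2


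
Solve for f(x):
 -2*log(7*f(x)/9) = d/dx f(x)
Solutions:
 -Integral(1/(-log(_y) - log(7) + 2*log(3)), (_y, f(x)))/2 = C1 - x


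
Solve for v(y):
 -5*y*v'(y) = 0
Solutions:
 v(y) = C1


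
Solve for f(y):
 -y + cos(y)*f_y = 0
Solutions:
 f(y) = C1 + Integral(y/cos(y), y)


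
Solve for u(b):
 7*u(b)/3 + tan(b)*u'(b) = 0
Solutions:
 u(b) = C1/sin(b)^(7/3)


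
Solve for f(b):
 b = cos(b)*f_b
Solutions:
 f(b) = C1 + Integral(b/cos(b), b)


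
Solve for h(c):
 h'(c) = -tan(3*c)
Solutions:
 h(c) = C1 + log(cos(3*c))/3


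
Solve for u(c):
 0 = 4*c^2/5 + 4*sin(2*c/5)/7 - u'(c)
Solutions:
 u(c) = C1 + 4*c^3/15 - 10*cos(2*c/5)/7


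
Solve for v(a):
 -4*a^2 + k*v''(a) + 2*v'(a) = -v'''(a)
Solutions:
 v(a) = C1 + C2*exp(a*(-k + sqrt(k^2 - 8))/2) + C3*exp(-a*(k + sqrt(k^2 - 8))/2) + 2*a^3/3 - a^2*k + a*k^2 - 2*a


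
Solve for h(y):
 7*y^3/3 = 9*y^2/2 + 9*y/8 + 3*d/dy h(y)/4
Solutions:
 h(y) = C1 + 7*y^4/9 - 2*y^3 - 3*y^2/4


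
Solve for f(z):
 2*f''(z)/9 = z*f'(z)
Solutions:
 f(z) = C1 + C2*erfi(3*z/2)


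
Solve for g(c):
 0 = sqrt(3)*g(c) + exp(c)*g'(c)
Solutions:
 g(c) = C1*exp(sqrt(3)*exp(-c))


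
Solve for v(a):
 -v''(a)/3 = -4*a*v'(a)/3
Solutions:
 v(a) = C1 + C2*erfi(sqrt(2)*a)


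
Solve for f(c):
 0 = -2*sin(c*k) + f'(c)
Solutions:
 f(c) = C1 - 2*cos(c*k)/k


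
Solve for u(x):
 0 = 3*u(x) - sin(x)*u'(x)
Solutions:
 u(x) = C1*(cos(x) - 1)^(3/2)/(cos(x) + 1)^(3/2)


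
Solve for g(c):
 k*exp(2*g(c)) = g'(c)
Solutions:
 g(c) = log(-sqrt(-1/(C1 + c*k))) - log(2)/2
 g(c) = log(-1/(C1 + c*k))/2 - log(2)/2


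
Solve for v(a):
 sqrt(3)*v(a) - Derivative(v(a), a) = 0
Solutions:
 v(a) = C1*exp(sqrt(3)*a)


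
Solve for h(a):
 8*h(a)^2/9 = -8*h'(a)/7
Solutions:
 h(a) = 9/(C1 + 7*a)


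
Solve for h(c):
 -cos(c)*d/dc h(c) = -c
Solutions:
 h(c) = C1 + Integral(c/cos(c), c)


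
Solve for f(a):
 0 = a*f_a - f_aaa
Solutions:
 f(a) = C1 + Integral(C2*airyai(a) + C3*airybi(a), a)


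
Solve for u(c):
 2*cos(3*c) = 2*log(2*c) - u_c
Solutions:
 u(c) = C1 + 2*c*log(c) - 2*c + 2*c*log(2) - 2*sin(3*c)/3


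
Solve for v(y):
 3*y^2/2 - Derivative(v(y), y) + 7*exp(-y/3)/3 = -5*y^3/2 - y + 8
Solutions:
 v(y) = C1 + 5*y^4/8 + y^3/2 + y^2/2 - 8*y - 7*exp(-y/3)


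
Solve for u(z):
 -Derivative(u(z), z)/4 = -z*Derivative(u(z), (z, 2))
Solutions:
 u(z) = C1 + C2*z^(5/4)


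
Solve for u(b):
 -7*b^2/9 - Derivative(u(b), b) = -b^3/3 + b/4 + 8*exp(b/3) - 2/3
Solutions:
 u(b) = C1 + b^4/12 - 7*b^3/27 - b^2/8 + 2*b/3 - 24*exp(b/3)


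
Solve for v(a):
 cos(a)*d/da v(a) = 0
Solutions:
 v(a) = C1


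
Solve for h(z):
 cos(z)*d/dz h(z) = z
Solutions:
 h(z) = C1 + Integral(z/cos(z), z)


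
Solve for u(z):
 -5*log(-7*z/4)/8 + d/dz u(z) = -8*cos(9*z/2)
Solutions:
 u(z) = C1 + 5*z*log(-z)/8 - 5*z*log(2)/4 - 5*z/8 + 5*z*log(7)/8 - 16*sin(9*z/2)/9


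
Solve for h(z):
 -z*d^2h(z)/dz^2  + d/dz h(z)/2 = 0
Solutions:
 h(z) = C1 + C2*z^(3/2)


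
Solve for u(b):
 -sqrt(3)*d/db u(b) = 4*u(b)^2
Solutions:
 u(b) = 3/(C1 + 4*sqrt(3)*b)


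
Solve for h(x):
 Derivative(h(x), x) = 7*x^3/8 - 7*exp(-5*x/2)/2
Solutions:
 h(x) = C1 + 7*x^4/32 + 7*exp(-5*x/2)/5


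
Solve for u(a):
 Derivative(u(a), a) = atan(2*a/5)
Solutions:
 u(a) = C1 + a*atan(2*a/5) - 5*log(4*a^2 + 25)/4


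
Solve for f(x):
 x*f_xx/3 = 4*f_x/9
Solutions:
 f(x) = C1 + C2*x^(7/3)


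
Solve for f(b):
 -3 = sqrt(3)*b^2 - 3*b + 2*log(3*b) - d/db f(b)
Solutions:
 f(b) = C1 + sqrt(3)*b^3/3 - 3*b^2/2 + 2*b*log(b) + b + b*log(9)


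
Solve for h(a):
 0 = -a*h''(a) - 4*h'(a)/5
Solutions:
 h(a) = C1 + C2*a^(1/5)


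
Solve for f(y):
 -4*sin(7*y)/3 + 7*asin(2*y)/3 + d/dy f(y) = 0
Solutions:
 f(y) = C1 - 7*y*asin(2*y)/3 - 7*sqrt(1 - 4*y^2)/6 - 4*cos(7*y)/21


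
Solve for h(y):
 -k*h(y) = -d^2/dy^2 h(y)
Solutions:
 h(y) = C1*exp(-sqrt(k)*y) + C2*exp(sqrt(k)*y)


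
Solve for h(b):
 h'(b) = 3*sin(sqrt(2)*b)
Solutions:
 h(b) = C1 - 3*sqrt(2)*cos(sqrt(2)*b)/2


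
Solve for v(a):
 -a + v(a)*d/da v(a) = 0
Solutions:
 v(a) = -sqrt(C1 + a^2)
 v(a) = sqrt(C1 + a^2)


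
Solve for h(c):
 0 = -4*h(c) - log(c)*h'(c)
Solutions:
 h(c) = C1*exp(-4*li(c))


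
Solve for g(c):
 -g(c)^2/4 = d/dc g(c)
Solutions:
 g(c) = 4/(C1 + c)


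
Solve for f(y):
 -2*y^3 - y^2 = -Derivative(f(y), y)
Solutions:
 f(y) = C1 + y^4/2 + y^3/3


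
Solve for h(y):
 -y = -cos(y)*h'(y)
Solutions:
 h(y) = C1 + Integral(y/cos(y), y)


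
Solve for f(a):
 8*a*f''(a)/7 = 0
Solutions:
 f(a) = C1 + C2*a


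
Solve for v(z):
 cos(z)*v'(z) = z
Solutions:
 v(z) = C1 + Integral(z/cos(z), z)


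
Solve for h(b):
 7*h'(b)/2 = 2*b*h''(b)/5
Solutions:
 h(b) = C1 + C2*b^(39/4)


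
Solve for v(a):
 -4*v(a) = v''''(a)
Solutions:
 v(a) = (C1*sin(a) + C2*cos(a))*exp(-a) + (C3*sin(a) + C4*cos(a))*exp(a)


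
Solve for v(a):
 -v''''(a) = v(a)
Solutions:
 v(a) = (C1*sin(sqrt(2)*a/2) + C2*cos(sqrt(2)*a/2))*exp(-sqrt(2)*a/2) + (C3*sin(sqrt(2)*a/2) + C4*cos(sqrt(2)*a/2))*exp(sqrt(2)*a/2)


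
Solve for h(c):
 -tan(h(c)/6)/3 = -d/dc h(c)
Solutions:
 h(c) = -6*asin(C1*exp(c/18)) + 6*pi
 h(c) = 6*asin(C1*exp(c/18))


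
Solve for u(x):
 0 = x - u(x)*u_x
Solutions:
 u(x) = -sqrt(C1 + x^2)
 u(x) = sqrt(C1 + x^2)


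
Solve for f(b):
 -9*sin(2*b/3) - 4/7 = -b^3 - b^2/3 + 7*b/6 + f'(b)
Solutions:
 f(b) = C1 + b^4/4 + b^3/9 - 7*b^2/12 - 4*b/7 + 27*cos(2*b/3)/2


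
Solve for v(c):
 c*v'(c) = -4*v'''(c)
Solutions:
 v(c) = C1 + Integral(C2*airyai(-2^(1/3)*c/2) + C3*airybi(-2^(1/3)*c/2), c)


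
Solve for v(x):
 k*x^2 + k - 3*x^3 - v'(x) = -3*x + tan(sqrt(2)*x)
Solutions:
 v(x) = C1 + k*x^3/3 + k*x - 3*x^4/4 + 3*x^2/2 + sqrt(2)*log(cos(sqrt(2)*x))/2


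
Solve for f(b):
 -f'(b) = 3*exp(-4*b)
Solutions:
 f(b) = C1 + 3*exp(-4*b)/4


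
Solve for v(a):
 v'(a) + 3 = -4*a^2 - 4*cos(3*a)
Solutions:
 v(a) = C1 - 4*a^3/3 - 3*a - 4*sin(3*a)/3


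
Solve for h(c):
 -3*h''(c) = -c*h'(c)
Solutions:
 h(c) = C1 + C2*erfi(sqrt(6)*c/6)


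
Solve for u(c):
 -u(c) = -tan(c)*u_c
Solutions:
 u(c) = C1*sin(c)


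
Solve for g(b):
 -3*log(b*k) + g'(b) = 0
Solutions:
 g(b) = C1 + 3*b*log(b*k) - 3*b


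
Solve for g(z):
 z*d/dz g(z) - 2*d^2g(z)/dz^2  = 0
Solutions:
 g(z) = C1 + C2*erfi(z/2)


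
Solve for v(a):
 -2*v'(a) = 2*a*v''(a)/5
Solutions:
 v(a) = C1 + C2/a^4
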